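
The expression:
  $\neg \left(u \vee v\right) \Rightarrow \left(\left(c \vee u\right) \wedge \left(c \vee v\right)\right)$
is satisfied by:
  {c: True, v: True, u: True}
  {c: True, v: True, u: False}
  {c: True, u: True, v: False}
  {c: True, u: False, v: False}
  {v: True, u: True, c: False}
  {v: True, u: False, c: False}
  {u: True, v: False, c: False}


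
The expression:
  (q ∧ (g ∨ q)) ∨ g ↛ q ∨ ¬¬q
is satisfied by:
  {q: True, g: True}
  {q: True, g: False}
  {g: True, q: False}


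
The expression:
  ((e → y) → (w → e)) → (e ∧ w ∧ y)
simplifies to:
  w ∧ (y ∨ ¬e)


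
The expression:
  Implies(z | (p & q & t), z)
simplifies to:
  z | ~p | ~q | ~t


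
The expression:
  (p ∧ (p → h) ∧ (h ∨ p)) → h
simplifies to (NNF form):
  True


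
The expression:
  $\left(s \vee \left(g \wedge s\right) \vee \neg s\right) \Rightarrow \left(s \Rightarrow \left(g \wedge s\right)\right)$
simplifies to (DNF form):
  $g \vee \neg s$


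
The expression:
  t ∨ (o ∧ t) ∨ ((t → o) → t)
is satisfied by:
  {t: True}


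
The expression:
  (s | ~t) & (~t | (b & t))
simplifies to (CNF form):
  (b | ~t) & (s | ~t)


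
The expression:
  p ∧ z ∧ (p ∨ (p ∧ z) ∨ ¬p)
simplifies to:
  p ∧ z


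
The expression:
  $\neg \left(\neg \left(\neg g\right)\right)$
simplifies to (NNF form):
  $\neg g$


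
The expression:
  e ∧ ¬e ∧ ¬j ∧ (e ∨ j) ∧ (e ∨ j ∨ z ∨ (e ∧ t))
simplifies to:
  False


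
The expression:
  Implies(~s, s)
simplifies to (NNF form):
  s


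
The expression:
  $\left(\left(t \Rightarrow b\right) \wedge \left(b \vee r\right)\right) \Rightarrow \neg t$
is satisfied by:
  {t: False, b: False}
  {b: True, t: False}
  {t: True, b: False}


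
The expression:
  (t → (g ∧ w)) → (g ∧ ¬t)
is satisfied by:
  {t: True, w: False, g: False}
  {t: True, g: True, w: False}
  {t: True, w: True, g: False}
  {g: True, w: False, t: False}
  {g: True, w: True, t: False}


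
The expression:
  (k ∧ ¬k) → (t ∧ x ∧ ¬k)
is always true.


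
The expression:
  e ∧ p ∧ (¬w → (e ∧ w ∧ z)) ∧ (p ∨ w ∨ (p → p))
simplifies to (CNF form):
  e ∧ p ∧ w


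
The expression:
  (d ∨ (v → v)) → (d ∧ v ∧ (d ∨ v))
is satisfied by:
  {d: True, v: True}


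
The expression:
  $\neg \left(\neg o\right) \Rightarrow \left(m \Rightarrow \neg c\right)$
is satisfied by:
  {m: False, o: False, c: False}
  {c: True, m: False, o: False}
  {o: True, m: False, c: False}
  {c: True, o: True, m: False}
  {m: True, c: False, o: False}
  {c: True, m: True, o: False}
  {o: True, m: True, c: False}


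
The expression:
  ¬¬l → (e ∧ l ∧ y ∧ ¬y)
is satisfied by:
  {l: False}


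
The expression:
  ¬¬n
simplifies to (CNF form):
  n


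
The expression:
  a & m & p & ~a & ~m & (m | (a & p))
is never true.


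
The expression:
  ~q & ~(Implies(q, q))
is never true.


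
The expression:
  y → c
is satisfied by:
  {c: True, y: False}
  {y: False, c: False}
  {y: True, c: True}


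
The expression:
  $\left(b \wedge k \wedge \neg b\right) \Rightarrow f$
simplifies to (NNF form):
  $\text{True}$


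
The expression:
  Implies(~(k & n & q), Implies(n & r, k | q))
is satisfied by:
  {k: True, q: True, n: False, r: False}
  {k: True, q: False, n: False, r: False}
  {q: True, k: False, n: False, r: False}
  {k: False, q: False, n: False, r: False}
  {r: True, k: True, q: True, n: False}
  {r: True, k: True, q: False, n: False}
  {r: True, q: True, k: False, n: False}
  {r: True, q: False, k: False, n: False}
  {k: True, n: True, q: True, r: False}
  {k: True, n: True, q: False, r: False}
  {n: True, q: True, k: False, r: False}
  {n: True, k: False, q: False, r: False}
  {r: True, n: True, k: True, q: True}
  {r: True, n: True, k: True, q: False}
  {r: True, n: True, q: True, k: False}


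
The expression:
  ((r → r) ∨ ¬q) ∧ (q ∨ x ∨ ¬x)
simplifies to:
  True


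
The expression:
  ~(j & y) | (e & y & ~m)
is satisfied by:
  {e: True, m: False, y: False, j: False}
  {j: False, m: False, e: False, y: False}
  {e: True, m: True, j: False, y: False}
  {m: True, j: False, e: False, y: False}
  {j: True, e: True, m: False, y: False}
  {j: True, m: False, e: False, y: False}
  {j: True, e: True, m: True, y: False}
  {j: True, m: True, e: False, y: False}
  {y: True, e: True, j: False, m: False}
  {y: True, j: False, m: False, e: False}
  {y: True, e: True, m: True, j: False}
  {y: True, m: True, j: False, e: False}
  {y: True, e: True, j: True, m: False}


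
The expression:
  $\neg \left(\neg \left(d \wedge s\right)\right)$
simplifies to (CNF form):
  $d \wedge s$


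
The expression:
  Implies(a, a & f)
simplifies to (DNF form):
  f | ~a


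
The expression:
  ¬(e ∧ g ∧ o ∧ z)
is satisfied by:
  {g: False, e: False, z: False, o: False}
  {o: True, g: False, e: False, z: False}
  {z: True, g: False, e: False, o: False}
  {o: True, z: True, g: False, e: False}
  {e: True, o: False, g: False, z: False}
  {o: True, e: True, g: False, z: False}
  {z: True, e: True, o: False, g: False}
  {o: True, z: True, e: True, g: False}
  {g: True, z: False, e: False, o: False}
  {o: True, g: True, z: False, e: False}
  {z: True, g: True, o: False, e: False}
  {o: True, z: True, g: True, e: False}
  {e: True, g: True, z: False, o: False}
  {o: True, e: True, g: True, z: False}
  {z: True, e: True, g: True, o: False}


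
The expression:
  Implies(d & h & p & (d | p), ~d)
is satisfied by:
  {p: False, d: False, h: False}
  {h: True, p: False, d: False}
  {d: True, p: False, h: False}
  {h: True, d: True, p: False}
  {p: True, h: False, d: False}
  {h: True, p: True, d: False}
  {d: True, p: True, h: False}


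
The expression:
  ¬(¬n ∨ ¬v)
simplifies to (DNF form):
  n ∧ v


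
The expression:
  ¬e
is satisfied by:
  {e: False}


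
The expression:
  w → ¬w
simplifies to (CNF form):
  ¬w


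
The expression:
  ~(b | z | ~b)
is never true.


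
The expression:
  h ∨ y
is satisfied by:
  {y: True, h: True}
  {y: True, h: False}
  {h: True, y: False}


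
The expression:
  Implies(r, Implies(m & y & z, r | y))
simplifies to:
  True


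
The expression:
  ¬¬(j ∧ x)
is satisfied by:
  {j: True, x: True}


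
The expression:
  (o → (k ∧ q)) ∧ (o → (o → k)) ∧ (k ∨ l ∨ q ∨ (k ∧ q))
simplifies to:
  (k ∧ q) ∨ (k ∧ ¬o) ∨ (l ∧ ¬o) ∨ (q ∧ ¬o)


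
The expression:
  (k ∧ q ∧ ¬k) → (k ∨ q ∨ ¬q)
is always true.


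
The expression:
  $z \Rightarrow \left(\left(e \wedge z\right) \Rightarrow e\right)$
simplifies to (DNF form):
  $\text{True}$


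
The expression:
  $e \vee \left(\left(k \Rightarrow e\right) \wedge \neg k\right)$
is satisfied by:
  {e: True, k: False}
  {k: False, e: False}
  {k: True, e: True}


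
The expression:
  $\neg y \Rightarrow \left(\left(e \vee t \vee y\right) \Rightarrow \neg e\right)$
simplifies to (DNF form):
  $y \vee \neg e$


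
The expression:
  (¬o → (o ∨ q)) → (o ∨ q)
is always true.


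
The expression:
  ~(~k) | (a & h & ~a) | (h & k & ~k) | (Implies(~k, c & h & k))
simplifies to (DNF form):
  k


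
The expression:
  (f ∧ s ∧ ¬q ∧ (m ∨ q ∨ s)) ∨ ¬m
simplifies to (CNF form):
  (f ∨ ¬m) ∧ (s ∨ ¬m) ∧ (¬m ∨ ¬q)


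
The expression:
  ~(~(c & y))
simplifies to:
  c & y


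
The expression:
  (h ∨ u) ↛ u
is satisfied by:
  {h: True, u: False}


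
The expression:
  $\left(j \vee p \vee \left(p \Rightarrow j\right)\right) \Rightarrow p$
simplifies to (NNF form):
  $p$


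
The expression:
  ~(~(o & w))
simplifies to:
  o & w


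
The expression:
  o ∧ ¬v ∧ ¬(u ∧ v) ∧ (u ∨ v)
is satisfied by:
  {u: True, o: True, v: False}


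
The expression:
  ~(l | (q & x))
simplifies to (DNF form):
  (~l & ~q) | (~l & ~x)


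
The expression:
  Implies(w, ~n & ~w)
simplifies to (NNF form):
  ~w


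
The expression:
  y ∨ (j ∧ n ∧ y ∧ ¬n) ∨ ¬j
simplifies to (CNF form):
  y ∨ ¬j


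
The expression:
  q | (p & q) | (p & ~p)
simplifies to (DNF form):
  q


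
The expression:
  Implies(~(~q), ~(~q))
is always true.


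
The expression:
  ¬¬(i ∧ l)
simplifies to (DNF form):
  i ∧ l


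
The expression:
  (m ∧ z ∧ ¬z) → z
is always true.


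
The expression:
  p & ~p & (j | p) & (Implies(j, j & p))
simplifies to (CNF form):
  False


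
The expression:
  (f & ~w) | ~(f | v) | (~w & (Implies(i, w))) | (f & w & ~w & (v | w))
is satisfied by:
  {f: False, w: False, v: False, i: False}
  {i: True, f: False, w: False, v: False}
  {v: True, f: False, w: False, i: False}
  {f: True, i: False, w: False, v: False}
  {i: True, f: True, w: False, v: False}
  {v: True, f: True, i: False, w: False}
  {i: True, v: True, f: True, w: False}
  {w: True, v: False, f: False, i: False}
  {w: True, i: True, v: False, f: False}


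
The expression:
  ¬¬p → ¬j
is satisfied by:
  {p: False, j: False}
  {j: True, p: False}
  {p: True, j: False}


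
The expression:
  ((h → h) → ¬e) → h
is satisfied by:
  {e: True, h: True}
  {e: True, h: False}
  {h: True, e: False}


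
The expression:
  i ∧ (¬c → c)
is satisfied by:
  {c: True, i: True}


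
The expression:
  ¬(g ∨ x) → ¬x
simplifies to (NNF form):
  True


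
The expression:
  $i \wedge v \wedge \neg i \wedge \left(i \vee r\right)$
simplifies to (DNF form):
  $\text{False}$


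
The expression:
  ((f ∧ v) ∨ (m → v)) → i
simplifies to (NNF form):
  i ∨ (m ∧ ¬v)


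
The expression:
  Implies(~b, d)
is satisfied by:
  {b: True, d: True}
  {b: True, d: False}
  {d: True, b: False}


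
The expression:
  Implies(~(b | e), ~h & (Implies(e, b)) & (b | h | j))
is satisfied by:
  {b: True, e: True, j: True, h: False}
  {b: True, e: True, h: False, j: False}
  {b: True, e: True, j: True, h: True}
  {b: True, e: True, h: True, j: False}
  {b: True, j: True, h: False, e: False}
  {b: True, h: False, j: False, e: False}
  {b: True, j: True, h: True, e: False}
  {b: True, h: True, j: False, e: False}
  {j: True, e: True, h: False, b: False}
  {e: True, h: False, j: False, b: False}
  {j: True, e: True, h: True, b: False}
  {e: True, h: True, j: False, b: False}
  {j: True, e: False, h: False, b: False}


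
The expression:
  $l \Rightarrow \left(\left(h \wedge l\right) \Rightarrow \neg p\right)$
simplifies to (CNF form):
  $\neg h \vee \neg l \vee \neg p$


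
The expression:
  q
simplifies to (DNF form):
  q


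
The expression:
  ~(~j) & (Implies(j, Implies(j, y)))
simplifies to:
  j & y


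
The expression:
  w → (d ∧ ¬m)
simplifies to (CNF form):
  (d ∨ ¬w) ∧ (¬m ∨ ¬w)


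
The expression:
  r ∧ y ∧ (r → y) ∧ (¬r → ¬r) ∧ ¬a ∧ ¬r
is never true.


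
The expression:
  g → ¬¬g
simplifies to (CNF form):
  True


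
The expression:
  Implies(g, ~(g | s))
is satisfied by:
  {g: False}


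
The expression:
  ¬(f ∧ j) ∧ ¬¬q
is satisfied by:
  {q: True, j: False, f: False}
  {q: True, f: True, j: False}
  {q: True, j: True, f: False}


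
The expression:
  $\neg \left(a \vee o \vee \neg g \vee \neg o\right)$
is never true.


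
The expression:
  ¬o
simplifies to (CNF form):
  ¬o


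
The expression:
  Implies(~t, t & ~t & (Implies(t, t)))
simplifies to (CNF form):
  t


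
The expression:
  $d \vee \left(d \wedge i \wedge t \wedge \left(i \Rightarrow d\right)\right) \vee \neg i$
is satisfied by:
  {d: True, i: False}
  {i: False, d: False}
  {i: True, d: True}


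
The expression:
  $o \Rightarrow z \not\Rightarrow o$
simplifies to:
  $\neg o$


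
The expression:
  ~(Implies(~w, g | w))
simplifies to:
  ~g & ~w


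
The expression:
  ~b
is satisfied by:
  {b: False}


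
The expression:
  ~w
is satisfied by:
  {w: False}


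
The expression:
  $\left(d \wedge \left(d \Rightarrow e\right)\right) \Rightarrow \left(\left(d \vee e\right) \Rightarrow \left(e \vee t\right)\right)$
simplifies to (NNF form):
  $\text{True}$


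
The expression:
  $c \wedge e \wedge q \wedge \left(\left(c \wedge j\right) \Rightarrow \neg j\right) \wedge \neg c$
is never true.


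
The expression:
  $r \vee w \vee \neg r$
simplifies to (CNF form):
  $\text{True}$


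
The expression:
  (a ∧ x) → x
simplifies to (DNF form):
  True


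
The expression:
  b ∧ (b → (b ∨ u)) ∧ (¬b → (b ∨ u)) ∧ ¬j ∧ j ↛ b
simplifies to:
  False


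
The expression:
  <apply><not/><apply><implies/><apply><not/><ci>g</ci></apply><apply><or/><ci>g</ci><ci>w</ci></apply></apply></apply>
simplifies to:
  <apply><and/><apply><not/><ci>g</ci></apply><apply><not/><ci>w</ci></apply></apply>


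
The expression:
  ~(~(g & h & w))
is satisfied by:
  {h: True, w: True, g: True}


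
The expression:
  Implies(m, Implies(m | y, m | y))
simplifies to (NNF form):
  True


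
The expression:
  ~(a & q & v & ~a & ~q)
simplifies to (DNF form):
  True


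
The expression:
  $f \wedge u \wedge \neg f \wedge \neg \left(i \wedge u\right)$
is never true.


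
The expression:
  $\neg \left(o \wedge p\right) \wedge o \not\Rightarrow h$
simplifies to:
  $o \wedge \neg h \wedge \neg p$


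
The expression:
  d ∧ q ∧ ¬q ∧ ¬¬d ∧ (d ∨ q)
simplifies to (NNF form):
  False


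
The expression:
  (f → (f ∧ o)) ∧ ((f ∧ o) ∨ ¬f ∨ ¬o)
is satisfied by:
  {o: True, f: False}
  {f: False, o: False}
  {f: True, o: True}


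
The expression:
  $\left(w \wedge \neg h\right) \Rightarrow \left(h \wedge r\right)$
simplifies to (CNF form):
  $h \vee \neg w$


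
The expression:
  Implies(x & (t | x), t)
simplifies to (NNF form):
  t | ~x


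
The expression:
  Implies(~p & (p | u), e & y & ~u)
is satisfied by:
  {p: True, u: False}
  {u: False, p: False}
  {u: True, p: True}


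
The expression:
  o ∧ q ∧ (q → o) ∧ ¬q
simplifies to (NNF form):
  False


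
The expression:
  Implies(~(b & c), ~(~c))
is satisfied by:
  {c: True}


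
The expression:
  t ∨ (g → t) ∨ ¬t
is always true.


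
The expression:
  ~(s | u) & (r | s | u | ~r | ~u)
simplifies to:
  ~s & ~u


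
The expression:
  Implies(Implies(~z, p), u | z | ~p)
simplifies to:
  u | z | ~p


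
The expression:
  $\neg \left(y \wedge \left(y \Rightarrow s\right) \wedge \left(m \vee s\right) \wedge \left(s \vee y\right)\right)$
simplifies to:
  $\neg s \vee \neg y$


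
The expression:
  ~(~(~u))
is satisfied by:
  {u: False}


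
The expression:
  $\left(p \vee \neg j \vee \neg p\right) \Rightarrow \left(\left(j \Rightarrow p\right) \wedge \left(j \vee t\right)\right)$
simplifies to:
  $\left(j \wedge p\right) \vee \left(t \wedge \neg j\right)$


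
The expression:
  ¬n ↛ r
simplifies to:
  r ∨ ¬n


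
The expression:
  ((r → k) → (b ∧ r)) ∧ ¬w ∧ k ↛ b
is never true.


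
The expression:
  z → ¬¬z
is always true.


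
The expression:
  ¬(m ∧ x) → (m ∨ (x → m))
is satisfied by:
  {m: True, x: False}
  {x: False, m: False}
  {x: True, m: True}


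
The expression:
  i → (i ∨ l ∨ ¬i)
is always true.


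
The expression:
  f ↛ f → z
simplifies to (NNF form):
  True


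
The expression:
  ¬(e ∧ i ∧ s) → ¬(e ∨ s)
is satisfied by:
  {i: True, s: False, e: False}
  {i: False, s: False, e: False}
  {e: True, s: True, i: True}


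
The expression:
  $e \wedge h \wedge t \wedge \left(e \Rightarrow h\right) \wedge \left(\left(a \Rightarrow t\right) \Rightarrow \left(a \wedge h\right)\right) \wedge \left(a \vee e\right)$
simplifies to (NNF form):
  $a \wedge e \wedge h \wedge t$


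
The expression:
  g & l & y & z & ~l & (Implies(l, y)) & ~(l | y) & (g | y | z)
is never true.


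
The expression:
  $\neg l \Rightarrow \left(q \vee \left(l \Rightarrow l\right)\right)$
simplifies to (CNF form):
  $\text{True}$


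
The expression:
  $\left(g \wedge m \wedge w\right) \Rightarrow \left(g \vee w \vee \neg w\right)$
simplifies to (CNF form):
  $\text{True}$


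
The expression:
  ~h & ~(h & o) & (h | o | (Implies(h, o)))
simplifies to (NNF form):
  ~h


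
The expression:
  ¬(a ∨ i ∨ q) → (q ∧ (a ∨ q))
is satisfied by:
  {i: True, a: True, q: True}
  {i: True, a: True, q: False}
  {i: True, q: True, a: False}
  {i: True, q: False, a: False}
  {a: True, q: True, i: False}
  {a: True, q: False, i: False}
  {q: True, a: False, i: False}


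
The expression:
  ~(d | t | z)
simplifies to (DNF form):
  ~d & ~t & ~z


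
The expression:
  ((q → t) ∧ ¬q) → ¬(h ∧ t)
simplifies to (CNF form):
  q ∨ ¬h ∨ ¬t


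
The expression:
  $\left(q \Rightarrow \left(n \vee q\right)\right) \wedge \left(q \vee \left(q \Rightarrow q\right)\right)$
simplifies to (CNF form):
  $\text{True}$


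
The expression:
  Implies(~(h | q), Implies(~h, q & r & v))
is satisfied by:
  {q: True, h: True}
  {q: True, h: False}
  {h: True, q: False}


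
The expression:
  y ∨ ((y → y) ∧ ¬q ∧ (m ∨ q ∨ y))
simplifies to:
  y ∨ (m ∧ ¬q)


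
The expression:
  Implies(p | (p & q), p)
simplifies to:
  True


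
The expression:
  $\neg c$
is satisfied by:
  {c: False}


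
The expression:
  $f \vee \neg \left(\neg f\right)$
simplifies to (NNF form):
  $f$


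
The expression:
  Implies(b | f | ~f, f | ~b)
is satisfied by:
  {f: True, b: False}
  {b: False, f: False}
  {b: True, f: True}


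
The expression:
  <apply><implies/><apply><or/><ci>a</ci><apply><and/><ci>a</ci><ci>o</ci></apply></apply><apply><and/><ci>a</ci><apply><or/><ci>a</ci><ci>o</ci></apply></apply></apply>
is always true.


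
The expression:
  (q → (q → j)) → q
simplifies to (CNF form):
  q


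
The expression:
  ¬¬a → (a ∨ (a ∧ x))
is always true.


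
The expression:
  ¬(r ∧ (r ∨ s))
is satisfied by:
  {r: False}


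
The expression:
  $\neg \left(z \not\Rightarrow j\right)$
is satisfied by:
  {j: True, z: False}
  {z: False, j: False}
  {z: True, j: True}


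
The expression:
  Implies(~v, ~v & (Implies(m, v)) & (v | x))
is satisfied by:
  {v: True, x: True, m: False}
  {v: True, x: False, m: False}
  {v: True, m: True, x: True}
  {v: True, m: True, x: False}
  {x: True, m: False, v: False}


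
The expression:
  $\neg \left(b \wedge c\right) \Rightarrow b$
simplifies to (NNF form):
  $b$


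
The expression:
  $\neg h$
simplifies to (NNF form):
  $\neg h$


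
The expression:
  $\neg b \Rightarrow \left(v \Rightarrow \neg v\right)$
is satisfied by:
  {b: True, v: False}
  {v: False, b: False}
  {v: True, b: True}


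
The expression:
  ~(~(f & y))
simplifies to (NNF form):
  f & y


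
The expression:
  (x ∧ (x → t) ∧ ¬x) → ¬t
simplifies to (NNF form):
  True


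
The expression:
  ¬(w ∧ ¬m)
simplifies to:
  m ∨ ¬w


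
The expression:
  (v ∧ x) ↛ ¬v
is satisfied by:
  {x: True, v: True}


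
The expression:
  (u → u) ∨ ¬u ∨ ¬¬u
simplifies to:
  True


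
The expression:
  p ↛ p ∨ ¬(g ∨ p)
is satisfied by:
  {g: False, p: False}


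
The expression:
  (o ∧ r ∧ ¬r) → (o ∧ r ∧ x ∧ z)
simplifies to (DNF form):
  True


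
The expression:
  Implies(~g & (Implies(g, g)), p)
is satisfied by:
  {g: True, p: True}
  {g: True, p: False}
  {p: True, g: False}


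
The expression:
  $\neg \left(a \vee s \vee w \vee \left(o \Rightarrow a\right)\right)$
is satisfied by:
  {o: True, w: False, a: False, s: False}


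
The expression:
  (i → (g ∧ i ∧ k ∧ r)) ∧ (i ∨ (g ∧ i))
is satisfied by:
  {r: True, i: True, g: True, k: True}


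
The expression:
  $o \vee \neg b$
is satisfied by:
  {o: True, b: False}
  {b: False, o: False}
  {b: True, o: True}


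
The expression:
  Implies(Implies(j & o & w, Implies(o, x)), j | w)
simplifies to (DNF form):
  j | w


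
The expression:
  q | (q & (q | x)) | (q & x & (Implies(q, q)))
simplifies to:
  q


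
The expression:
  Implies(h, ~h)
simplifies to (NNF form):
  ~h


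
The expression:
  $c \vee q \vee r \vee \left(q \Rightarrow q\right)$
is always true.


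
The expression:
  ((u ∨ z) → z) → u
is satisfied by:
  {u: True}


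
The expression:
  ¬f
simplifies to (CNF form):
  ¬f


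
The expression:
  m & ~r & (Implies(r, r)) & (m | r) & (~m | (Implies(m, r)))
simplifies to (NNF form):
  False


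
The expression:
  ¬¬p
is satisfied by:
  {p: True}


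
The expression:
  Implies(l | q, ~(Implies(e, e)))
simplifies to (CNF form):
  ~l & ~q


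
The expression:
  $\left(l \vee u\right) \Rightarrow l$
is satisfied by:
  {l: True, u: False}
  {u: False, l: False}
  {u: True, l: True}


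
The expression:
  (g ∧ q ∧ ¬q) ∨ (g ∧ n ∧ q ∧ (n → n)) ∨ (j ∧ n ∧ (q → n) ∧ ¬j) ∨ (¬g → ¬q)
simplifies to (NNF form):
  g ∨ ¬q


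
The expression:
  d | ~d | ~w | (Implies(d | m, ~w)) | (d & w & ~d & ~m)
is always true.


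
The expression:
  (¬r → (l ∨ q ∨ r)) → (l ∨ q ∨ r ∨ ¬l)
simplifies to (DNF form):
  True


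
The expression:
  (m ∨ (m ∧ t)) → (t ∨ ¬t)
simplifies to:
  True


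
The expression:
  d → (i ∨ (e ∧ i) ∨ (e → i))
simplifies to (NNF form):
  i ∨ ¬d ∨ ¬e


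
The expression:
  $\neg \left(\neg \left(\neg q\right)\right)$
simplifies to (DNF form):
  $\neg q$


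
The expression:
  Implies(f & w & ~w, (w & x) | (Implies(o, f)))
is always true.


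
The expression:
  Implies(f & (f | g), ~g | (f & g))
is always true.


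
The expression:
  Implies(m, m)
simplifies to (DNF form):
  True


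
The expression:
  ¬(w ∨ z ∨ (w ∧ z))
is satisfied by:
  {w: False, z: False}


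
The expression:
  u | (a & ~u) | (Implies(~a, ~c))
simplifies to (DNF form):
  a | u | ~c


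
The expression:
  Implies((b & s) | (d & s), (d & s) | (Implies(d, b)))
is always true.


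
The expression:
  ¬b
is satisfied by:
  {b: False}


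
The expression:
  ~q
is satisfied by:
  {q: False}


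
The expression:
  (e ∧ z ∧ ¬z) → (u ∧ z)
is always true.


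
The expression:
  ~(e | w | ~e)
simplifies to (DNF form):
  False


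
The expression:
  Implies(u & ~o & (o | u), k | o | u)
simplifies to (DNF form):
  True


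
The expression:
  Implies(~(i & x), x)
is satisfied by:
  {x: True}


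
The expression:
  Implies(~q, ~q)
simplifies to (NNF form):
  True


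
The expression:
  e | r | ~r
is always true.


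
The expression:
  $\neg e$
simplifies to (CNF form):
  $\neg e$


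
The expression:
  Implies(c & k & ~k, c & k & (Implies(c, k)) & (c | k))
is always true.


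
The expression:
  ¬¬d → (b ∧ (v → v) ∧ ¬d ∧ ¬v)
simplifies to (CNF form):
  ¬d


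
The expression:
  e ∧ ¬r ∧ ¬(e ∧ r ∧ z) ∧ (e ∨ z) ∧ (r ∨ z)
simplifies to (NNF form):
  e ∧ z ∧ ¬r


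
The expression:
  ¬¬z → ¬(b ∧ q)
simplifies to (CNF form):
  ¬b ∨ ¬q ∨ ¬z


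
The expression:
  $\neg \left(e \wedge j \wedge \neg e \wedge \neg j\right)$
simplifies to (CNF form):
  $\text{True}$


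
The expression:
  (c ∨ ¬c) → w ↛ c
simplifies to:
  w ∧ ¬c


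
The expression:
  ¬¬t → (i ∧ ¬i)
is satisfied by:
  {t: False}


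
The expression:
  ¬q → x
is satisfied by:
  {x: True, q: True}
  {x: True, q: False}
  {q: True, x: False}


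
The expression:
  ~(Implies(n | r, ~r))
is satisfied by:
  {r: True}


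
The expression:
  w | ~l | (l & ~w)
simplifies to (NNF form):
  True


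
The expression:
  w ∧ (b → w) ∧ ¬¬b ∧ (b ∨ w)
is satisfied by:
  {w: True, b: True}


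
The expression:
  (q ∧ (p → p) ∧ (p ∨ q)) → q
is always true.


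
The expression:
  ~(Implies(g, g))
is never true.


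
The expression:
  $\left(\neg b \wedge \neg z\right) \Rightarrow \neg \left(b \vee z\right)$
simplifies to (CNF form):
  $\text{True}$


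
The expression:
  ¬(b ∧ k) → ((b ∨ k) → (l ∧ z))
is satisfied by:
  {l: True, z: True, k: False, b: False}
  {l: True, k: False, z: False, b: False}
  {z: True, l: False, k: False, b: False}
  {l: False, k: False, z: False, b: False}
  {b: True, l: True, z: True, k: False}
  {l: True, k: True, z: True, b: False}
  {l: True, k: True, b: True, z: True}
  {l: True, k: True, b: True, z: False}
  {k: True, b: True, z: True, l: False}
  {k: True, b: True, l: False, z: False}


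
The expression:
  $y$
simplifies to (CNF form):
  $y$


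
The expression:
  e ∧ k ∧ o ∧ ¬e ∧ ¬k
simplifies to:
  False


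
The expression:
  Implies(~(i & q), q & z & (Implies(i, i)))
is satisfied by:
  {i: True, z: True, q: True}
  {i: True, q: True, z: False}
  {z: True, q: True, i: False}


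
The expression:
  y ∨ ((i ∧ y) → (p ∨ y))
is always true.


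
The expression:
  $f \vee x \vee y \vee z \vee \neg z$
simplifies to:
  $\text{True}$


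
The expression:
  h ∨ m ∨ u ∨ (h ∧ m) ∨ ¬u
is always true.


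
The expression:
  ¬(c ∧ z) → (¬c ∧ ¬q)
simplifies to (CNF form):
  (c ∨ ¬c) ∧ (c ∨ ¬q) ∧ (z ∨ ¬c) ∧ (z ∨ ¬q)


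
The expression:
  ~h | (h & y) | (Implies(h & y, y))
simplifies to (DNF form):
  True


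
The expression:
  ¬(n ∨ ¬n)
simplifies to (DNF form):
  False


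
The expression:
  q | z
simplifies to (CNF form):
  q | z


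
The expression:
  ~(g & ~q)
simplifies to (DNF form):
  q | ~g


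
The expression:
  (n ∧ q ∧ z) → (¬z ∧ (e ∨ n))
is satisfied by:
  {z: False, n: False, q: False}
  {q: True, z: False, n: False}
  {n: True, z: False, q: False}
  {q: True, n: True, z: False}
  {z: True, q: False, n: False}
  {q: True, z: True, n: False}
  {n: True, z: True, q: False}


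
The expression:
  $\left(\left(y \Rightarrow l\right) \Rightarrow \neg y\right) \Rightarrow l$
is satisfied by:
  {l: True}


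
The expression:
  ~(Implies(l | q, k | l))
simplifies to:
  q & ~k & ~l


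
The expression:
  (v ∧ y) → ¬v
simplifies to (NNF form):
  ¬v ∨ ¬y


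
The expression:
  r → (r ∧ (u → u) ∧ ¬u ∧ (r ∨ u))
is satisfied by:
  {u: False, r: False}
  {r: True, u: False}
  {u: True, r: False}


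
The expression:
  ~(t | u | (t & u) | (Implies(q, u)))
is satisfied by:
  {q: True, u: False, t: False}


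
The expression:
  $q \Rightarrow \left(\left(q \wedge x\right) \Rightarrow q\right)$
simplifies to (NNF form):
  $\text{True}$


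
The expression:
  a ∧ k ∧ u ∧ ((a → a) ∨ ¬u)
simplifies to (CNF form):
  a ∧ k ∧ u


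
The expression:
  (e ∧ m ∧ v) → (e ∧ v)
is always true.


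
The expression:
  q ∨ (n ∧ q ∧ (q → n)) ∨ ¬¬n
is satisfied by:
  {n: True, q: True}
  {n: True, q: False}
  {q: True, n: False}


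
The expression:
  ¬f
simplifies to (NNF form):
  ¬f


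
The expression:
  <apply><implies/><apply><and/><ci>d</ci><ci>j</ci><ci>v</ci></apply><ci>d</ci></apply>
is always true.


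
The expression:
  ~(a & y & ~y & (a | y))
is always true.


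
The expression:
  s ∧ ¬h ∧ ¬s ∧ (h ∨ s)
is never true.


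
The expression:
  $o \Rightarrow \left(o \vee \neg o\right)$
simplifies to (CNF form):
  $\text{True}$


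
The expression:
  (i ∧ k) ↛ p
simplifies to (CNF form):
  i ∧ k ∧ ¬p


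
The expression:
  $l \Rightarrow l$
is always true.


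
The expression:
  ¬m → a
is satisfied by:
  {a: True, m: True}
  {a: True, m: False}
  {m: True, a: False}


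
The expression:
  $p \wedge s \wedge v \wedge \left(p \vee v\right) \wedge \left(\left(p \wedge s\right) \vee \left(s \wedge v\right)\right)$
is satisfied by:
  {p: True, s: True, v: True}


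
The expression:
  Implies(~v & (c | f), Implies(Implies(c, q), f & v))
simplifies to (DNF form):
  v | (c & ~q) | (~c & ~f)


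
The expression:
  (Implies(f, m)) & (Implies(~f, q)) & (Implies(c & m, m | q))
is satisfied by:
  {q: True, m: True, f: False}
  {q: True, f: False, m: False}
  {q: True, m: True, f: True}
  {m: True, f: True, q: False}


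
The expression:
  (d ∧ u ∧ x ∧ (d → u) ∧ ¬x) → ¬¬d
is always true.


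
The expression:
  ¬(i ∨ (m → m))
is never true.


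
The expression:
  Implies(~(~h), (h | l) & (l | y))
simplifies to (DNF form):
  l | y | ~h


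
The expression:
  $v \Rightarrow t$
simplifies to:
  $t \vee \neg v$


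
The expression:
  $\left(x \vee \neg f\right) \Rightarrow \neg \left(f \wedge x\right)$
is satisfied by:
  {x: False, f: False}
  {f: True, x: False}
  {x: True, f: False}


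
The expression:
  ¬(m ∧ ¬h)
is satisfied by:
  {h: True, m: False}
  {m: False, h: False}
  {m: True, h: True}


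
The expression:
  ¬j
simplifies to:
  ¬j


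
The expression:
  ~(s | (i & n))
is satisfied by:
  {n: False, s: False, i: False}
  {i: True, n: False, s: False}
  {n: True, i: False, s: False}


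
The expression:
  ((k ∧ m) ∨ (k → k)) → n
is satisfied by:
  {n: True}


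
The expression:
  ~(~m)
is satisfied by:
  {m: True}


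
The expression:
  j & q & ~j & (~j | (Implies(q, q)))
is never true.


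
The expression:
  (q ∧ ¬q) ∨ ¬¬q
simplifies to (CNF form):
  q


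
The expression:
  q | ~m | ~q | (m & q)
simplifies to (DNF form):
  True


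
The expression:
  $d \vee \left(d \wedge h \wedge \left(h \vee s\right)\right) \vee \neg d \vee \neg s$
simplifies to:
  $\text{True}$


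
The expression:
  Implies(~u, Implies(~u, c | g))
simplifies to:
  c | g | u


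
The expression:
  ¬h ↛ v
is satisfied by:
  {v: False, h: False}


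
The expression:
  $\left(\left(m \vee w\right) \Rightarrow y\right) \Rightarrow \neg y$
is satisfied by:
  {y: False}


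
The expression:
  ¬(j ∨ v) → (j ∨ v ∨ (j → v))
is always true.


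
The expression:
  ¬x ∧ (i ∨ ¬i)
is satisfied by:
  {x: False}


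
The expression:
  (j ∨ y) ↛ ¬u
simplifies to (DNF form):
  (j ∧ u) ∨ (u ∧ y)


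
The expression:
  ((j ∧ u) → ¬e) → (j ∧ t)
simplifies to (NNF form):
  j ∧ (e ∨ t) ∧ (t ∨ u)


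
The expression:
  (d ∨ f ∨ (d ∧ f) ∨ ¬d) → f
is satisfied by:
  {f: True}


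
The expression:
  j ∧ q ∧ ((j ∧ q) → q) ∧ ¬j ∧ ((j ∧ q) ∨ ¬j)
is never true.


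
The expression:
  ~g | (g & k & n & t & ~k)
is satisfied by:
  {g: False}


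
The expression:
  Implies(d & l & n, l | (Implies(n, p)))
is always true.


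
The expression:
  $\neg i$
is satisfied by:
  {i: False}


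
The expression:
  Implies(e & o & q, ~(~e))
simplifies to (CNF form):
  True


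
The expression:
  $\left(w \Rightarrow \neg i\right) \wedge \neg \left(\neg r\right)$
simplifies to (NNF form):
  $r \wedge \left(\neg i \vee \neg w\right)$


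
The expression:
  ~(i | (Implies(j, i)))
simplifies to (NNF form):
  j & ~i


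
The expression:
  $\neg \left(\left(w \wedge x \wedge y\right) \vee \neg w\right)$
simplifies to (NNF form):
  $w \wedge \left(\neg x \vee \neg y\right)$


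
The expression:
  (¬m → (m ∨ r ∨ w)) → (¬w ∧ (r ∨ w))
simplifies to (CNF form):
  ¬w ∧ (r ∨ ¬m)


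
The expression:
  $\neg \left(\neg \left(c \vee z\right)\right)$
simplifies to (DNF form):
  $c \vee z$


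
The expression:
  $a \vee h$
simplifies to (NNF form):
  $a \vee h$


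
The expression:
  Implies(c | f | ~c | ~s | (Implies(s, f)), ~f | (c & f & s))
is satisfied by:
  {c: True, s: True, f: False}
  {c: True, s: False, f: False}
  {s: True, c: False, f: False}
  {c: False, s: False, f: False}
  {f: True, c: True, s: True}


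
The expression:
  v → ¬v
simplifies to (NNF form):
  ¬v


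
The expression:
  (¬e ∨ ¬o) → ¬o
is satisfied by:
  {e: True, o: False}
  {o: False, e: False}
  {o: True, e: True}


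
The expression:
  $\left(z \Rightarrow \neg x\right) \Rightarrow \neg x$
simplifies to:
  $z \vee \neg x$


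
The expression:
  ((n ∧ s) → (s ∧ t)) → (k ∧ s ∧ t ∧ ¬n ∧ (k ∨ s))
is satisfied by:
  {n: True, k: True, s: True, t: False}
  {n: True, s: True, t: False, k: False}
  {k: True, t: True, s: True, n: False}


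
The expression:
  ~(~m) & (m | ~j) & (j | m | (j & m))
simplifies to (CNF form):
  m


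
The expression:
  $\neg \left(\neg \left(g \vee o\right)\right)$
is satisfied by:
  {o: True, g: True}
  {o: True, g: False}
  {g: True, o: False}


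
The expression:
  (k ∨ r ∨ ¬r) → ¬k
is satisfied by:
  {k: False}


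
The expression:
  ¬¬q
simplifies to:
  q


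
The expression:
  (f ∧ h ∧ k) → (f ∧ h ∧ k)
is always true.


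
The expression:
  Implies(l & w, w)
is always true.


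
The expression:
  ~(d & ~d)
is always true.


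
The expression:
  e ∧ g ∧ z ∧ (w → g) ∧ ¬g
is never true.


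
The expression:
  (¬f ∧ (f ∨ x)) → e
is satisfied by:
  {e: True, f: True, x: False}
  {e: True, f: False, x: False}
  {f: True, e: False, x: False}
  {e: False, f: False, x: False}
  {x: True, e: True, f: True}
  {x: True, e: True, f: False}
  {x: True, f: True, e: False}


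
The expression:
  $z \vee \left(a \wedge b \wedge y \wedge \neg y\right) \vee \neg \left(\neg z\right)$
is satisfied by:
  {z: True}


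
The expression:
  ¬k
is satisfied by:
  {k: False}


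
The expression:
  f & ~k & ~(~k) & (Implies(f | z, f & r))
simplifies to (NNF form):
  False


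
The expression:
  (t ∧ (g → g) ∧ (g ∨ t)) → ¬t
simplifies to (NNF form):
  ¬t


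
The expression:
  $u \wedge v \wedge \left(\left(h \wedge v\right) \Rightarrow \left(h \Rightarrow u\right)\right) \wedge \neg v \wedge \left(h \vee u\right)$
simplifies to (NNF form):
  $\text{False}$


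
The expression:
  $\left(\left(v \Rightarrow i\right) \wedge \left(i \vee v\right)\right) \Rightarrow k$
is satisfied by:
  {k: True, i: False}
  {i: False, k: False}
  {i: True, k: True}


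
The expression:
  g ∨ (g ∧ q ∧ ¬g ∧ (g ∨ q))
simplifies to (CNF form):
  g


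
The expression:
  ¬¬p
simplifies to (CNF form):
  p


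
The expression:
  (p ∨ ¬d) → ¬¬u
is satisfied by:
  {d: True, u: True, p: False}
  {u: True, p: False, d: False}
  {d: True, u: True, p: True}
  {u: True, p: True, d: False}
  {d: True, p: False, u: False}


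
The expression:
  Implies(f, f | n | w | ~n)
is always true.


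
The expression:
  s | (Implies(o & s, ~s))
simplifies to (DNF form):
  True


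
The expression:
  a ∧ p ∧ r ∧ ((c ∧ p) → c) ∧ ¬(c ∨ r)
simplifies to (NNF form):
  False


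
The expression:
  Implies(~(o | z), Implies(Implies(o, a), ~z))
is always true.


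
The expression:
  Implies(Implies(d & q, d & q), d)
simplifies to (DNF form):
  d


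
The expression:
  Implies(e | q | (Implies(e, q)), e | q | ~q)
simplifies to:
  True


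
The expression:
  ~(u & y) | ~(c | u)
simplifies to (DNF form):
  ~u | ~y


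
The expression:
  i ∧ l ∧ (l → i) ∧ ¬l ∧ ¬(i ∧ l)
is never true.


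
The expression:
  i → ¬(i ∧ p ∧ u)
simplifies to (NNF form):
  ¬i ∨ ¬p ∨ ¬u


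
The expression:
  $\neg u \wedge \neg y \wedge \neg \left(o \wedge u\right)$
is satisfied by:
  {u: False, y: False}


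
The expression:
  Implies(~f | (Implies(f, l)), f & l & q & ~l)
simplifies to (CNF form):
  f & ~l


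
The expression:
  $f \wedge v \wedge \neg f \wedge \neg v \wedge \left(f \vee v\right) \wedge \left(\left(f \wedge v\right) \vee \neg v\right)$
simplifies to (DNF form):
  $\text{False}$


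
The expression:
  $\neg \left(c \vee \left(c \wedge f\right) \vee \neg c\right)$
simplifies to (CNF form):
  $\text{False}$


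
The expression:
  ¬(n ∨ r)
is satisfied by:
  {n: False, r: False}


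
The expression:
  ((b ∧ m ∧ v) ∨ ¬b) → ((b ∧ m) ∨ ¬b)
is always true.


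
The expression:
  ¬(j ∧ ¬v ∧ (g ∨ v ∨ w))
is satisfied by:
  {v: True, w: False, g: False, j: False}
  {v: True, g: True, w: False, j: False}
  {v: True, w: True, g: False, j: False}
  {v: True, g: True, w: True, j: False}
  {v: False, w: False, g: False, j: False}
  {g: True, v: False, w: False, j: False}
  {w: True, v: False, g: False, j: False}
  {g: True, w: True, v: False, j: False}
  {j: True, v: True, w: False, g: False}
  {j: True, g: True, v: True, w: False}
  {j: True, v: True, w: True, g: False}
  {j: True, g: True, v: True, w: True}
  {j: True, v: False, w: False, g: False}


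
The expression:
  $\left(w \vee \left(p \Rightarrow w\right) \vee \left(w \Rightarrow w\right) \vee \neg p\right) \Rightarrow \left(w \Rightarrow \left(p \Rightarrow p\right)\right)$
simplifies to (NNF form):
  $\text{True}$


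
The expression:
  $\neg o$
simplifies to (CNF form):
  $\neg o$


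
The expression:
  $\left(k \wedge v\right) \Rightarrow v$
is always true.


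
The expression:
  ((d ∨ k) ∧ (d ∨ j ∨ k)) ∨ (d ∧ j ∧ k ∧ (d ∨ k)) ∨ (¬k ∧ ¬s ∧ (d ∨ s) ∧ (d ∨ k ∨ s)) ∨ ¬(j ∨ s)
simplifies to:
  d ∨ k ∨ (¬j ∧ ¬s)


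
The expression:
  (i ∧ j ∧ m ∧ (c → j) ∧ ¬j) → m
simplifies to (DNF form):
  True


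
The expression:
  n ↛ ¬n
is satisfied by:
  {n: True}


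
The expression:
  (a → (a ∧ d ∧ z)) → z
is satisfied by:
  {a: True, z: True}
  {a: True, z: False}
  {z: True, a: False}


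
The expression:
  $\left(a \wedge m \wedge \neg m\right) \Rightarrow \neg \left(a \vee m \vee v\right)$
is always true.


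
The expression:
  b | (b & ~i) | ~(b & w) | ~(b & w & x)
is always true.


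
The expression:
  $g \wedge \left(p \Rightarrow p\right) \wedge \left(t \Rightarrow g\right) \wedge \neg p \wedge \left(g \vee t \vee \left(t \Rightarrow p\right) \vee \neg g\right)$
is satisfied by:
  {g: True, p: False}


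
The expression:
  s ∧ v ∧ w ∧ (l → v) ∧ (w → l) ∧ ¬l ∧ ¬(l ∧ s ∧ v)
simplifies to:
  False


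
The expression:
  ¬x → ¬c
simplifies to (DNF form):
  x ∨ ¬c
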